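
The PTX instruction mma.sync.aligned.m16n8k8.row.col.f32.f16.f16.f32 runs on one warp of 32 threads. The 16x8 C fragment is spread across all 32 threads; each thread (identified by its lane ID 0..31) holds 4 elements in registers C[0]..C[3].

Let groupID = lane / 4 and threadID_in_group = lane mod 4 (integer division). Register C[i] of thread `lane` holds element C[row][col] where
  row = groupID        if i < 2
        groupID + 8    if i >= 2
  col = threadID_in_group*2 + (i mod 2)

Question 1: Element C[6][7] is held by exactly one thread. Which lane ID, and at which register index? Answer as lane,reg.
r=6→G=6,rhi=0  c=7→T=3,p=1
L=6*4+3=27  i=0*2+1=1

27,1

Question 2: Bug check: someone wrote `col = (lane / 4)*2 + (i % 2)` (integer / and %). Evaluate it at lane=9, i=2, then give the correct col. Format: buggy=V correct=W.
buggy=4 correct=2

`(lane / 4)*2 + (i % 2)`[9,2]->4
L=9->gid=9>>2=2, tid=9&3=1
[2]->row 2+8=10  col 1·2+0=2
col: 4 vs 2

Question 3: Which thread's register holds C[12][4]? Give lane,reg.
r:12=>grp=4,rB=1  c:4=>tig=2,lo=0
L=4*4+2=18  i=1*2+0=2

18,2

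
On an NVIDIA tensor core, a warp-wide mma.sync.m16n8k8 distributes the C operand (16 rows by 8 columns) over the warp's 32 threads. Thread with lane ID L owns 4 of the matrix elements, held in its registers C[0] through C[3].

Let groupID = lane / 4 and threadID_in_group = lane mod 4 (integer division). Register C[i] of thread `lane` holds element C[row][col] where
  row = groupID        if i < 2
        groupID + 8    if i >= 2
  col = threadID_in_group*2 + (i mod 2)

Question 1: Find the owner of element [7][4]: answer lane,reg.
r=7->g=7,rb=0  c=4->t=2,b0=0
L=7*4+2=30  i=0*2+0=0

30,0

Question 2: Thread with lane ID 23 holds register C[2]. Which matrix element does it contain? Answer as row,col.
lane 23: grp=5 (23/4), tig=3 (23%4)
i=2: r=5+8=13, c=3*2+0=6

13,6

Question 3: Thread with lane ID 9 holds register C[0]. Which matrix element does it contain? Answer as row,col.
2,2

lane 9: gr=2 (9/4), th=1 (9%4)
i=0: r=2+0=2, c=1*2+0=2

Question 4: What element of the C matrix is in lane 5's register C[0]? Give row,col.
1,2

L=5->gid=5>>2=1, tid=5&3=1
[0]->row 1+0=1  col 1·2+0=2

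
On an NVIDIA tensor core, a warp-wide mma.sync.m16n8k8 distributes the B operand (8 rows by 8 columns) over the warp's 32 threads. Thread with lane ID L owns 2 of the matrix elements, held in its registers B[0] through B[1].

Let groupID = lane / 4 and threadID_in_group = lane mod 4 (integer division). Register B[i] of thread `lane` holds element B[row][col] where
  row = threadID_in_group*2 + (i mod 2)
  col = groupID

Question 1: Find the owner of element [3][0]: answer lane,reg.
c=0⇒gr=0  r=3⇒th=1,odd=1
L=0*4+1=1  i=1=1

1,1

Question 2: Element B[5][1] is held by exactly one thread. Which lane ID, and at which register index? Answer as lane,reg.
c:1=>grp=1  r:5=>tig=2,lo=1
L=1*4+2=6  i=1=1

6,1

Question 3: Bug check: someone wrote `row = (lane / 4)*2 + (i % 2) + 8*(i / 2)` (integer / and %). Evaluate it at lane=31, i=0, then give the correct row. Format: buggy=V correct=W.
buggy=14 correct=6

`(lane / 4)*2 + (i % 2) + 8*(i / 2)`[31,0]->14
L=31->g=31>>2=7, t=31&3=3
[0]->row 3·2+0=6  col g=7
row: 14 vs 6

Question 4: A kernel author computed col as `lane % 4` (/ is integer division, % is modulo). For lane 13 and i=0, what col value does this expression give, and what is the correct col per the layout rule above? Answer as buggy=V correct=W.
`lane % 4`[13,0]->1
lane 13->13/4=3, 13 mod 4=1
i=0  r:2·1+0->2  c:3
col: 1 vs 3

buggy=1 correct=3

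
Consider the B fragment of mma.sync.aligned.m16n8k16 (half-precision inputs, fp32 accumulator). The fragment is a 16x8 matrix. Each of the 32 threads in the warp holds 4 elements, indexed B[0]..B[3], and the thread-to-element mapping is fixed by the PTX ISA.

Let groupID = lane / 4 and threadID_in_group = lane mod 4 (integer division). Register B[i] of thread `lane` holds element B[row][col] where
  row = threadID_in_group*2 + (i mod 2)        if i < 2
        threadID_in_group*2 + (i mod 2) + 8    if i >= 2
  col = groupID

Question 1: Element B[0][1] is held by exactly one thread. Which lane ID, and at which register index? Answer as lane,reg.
c:1=>grp=1  r:0=>rB=0,tig=0,lo=0
L=1*4+0=4  i=0*2+0=0

4,0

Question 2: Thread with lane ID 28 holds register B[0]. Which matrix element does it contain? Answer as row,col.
0,7

L=28⇒gr=28>>2=7, th=28&3=0
[0]⇒row 0·2+0+0=0  col gr=7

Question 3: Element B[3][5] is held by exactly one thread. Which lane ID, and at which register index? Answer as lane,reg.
21,1

c:5=>grp=5  r:3=>rB=0,tig=1,lo=1
L=5*4+1=21  i=0*2+1=1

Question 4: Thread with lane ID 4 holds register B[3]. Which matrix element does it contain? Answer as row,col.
4: G=1,T=0
[3] (0*2+1+8,1) = (9,1)

9,1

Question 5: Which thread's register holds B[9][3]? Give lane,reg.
12,3

c:3=>grp=3  r:9=>rB=1,tig=0,lo=1
L=3*4+0=12  i=1*2+1=3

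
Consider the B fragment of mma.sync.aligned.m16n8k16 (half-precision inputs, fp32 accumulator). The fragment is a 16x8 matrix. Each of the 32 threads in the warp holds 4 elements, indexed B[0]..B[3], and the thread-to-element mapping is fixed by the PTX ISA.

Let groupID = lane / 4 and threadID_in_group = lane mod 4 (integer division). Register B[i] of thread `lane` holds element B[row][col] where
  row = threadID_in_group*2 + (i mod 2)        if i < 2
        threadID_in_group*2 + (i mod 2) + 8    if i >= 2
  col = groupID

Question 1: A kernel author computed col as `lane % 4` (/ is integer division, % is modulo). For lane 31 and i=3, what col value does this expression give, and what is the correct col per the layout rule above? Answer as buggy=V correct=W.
`lane % 4`[31,3]->3
lane 31: g=7 (31/4), t=3 (31%4)
i=3: r=3*2+1+8=15, c=g=7
col: 3 vs 7

buggy=3 correct=7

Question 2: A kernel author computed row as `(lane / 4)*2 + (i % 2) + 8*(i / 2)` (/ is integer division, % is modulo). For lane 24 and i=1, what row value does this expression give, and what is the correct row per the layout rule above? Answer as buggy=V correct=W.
buggy=13 correct=1

`(lane / 4)*2 + (i % 2) + 8*(i / 2)`[24,1]->13
lane 24: gid=6 (24/4), tid=0 (24%4)
i=1: r=0*2+1+0=1, c=gid=6
row: 13 vs 1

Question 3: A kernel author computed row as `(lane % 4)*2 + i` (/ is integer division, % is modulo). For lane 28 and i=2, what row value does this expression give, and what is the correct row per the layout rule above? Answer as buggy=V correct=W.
buggy=2 correct=8

`(lane % 4)*2 + i`[28,2]⇒2
lane 28⇒28/4=7, 28 mod 4=0
i=2  r:2·0+0+8⇒8  c:7
row: 2 vs 8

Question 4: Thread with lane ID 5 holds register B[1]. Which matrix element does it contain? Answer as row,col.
3,1

lane 5: gr=1 (5/4), th=1 (5%4)
i=1: r=1*2+1+0=3, c=gr=1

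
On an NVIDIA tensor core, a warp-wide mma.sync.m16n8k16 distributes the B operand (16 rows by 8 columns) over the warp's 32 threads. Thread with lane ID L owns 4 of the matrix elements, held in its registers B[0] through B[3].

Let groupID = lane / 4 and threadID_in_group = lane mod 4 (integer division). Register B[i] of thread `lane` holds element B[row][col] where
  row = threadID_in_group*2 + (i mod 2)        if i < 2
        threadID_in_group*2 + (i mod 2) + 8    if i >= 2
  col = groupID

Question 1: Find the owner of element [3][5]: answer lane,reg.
c: 5->gid=5  r: 3->r8=0,tid=1,i&1=1
L=5*4+1=21  i=0*2+1=1

21,1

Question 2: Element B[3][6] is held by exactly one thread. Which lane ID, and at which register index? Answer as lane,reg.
25,1

c=6→G=6  r=3→rhi=0,T=1,p=1
L=6*4+1=25  i=0*2+1=1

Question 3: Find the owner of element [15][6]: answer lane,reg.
27,3

c: 6->gid=6  r: 15->r8=1,tid=3,i&1=1
L=6*4+3=27  i=1*2+1=3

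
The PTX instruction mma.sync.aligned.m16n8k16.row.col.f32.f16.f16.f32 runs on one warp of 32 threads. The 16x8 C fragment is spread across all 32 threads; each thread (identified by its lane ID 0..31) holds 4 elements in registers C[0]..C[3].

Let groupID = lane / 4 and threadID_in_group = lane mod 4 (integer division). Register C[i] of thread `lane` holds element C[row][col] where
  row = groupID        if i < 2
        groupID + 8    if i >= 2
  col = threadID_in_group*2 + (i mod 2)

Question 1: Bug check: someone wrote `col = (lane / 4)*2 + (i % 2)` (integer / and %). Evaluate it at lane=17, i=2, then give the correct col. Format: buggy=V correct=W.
`(lane / 4)*2 + (i % 2)`[17,2]⇒8
lane 17: gr=4 (17/4), th=1 (17%4)
i=2: r=4+8=12, c=1*2+0=2
col: 8 vs 2

buggy=8 correct=2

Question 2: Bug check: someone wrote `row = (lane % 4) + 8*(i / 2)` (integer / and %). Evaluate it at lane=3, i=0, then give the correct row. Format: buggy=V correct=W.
`(lane % 4) + 8*(i / 2)`[3,0]->3
lane 3->3/4=0, 3 mod 4=3
i=0  r:0+0->0  c:2·3+0->6
row: 3 vs 0

buggy=3 correct=0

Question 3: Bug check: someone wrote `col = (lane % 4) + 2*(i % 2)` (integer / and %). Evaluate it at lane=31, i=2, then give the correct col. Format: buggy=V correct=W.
`(lane % 4) + 2*(i % 2)`[31,2]⇒3
31: gr=7,th=3
[2] (7+8,3*2+0) = (15,6)
col: 3 vs 6

buggy=3 correct=6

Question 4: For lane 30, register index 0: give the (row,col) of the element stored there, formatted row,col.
7,4

lane 30: gr=7 (30/4), th=2 (30%4)
i=0: r=7+0=7, c=2*2+0=4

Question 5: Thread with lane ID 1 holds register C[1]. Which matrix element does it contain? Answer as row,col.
0,3

lane 1: G=0 (1/4), T=1 (1%4)
i=1: r=0+0=0, c=1*2+1=3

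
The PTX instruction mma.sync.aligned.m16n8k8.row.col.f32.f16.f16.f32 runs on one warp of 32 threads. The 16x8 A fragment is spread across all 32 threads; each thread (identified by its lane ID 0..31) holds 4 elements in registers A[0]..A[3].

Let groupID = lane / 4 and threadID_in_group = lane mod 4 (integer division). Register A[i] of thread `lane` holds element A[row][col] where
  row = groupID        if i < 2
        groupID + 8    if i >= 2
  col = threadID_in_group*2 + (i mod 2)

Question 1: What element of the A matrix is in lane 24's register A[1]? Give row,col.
L=24→G=24>>2=6, T=24&3=0
[1]→row 6+0=6  col 0·2+1=1

6,1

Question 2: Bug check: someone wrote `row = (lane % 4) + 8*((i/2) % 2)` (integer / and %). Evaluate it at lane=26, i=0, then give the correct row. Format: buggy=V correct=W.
`(lane % 4) + 8*((i/2) % 2)`[26,0]⇒2
L=26⇒gr=26>>2=6, th=26&3=2
[0]⇒row 6+0=6  col 2·2+0=4
row: 2 vs 6

buggy=2 correct=6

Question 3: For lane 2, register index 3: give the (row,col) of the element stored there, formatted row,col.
L=2→G=2>>2=0, T=2&3=2
[3]→row 0+8=8  col 2·2+1=5

8,5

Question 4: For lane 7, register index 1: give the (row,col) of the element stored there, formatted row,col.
7: g=1,t=3
[1] (1+0,3*2+1) = (1,7)

1,7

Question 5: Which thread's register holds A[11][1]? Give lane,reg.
r=11⇒gr=3,Rb=1  c=1⇒th=0,odd=1
L=3*4+0=12  i=1*2+1=3

12,3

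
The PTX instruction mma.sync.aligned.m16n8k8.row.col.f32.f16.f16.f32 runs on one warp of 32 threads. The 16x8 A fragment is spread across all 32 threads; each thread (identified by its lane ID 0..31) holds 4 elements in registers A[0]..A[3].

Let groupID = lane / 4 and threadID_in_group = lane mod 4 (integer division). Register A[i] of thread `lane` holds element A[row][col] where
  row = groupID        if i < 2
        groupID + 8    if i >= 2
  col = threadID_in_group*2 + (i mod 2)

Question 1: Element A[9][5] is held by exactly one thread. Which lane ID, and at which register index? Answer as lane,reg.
r=9→G=1,rhi=1  c=5→T=2,p=1
L=1*4+2=6  i=1*2+1=3

6,3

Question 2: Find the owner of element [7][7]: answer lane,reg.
r: 7->gid=7,r8=0  c: 7->tid=3,i&1=1
L=7*4+3=31  i=0*2+1=1

31,1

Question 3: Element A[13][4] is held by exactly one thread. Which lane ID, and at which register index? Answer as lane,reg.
r=13->g=5,rb=1  c=4->t=2,b0=0
L=5*4+2=22  i=1*2+0=2

22,2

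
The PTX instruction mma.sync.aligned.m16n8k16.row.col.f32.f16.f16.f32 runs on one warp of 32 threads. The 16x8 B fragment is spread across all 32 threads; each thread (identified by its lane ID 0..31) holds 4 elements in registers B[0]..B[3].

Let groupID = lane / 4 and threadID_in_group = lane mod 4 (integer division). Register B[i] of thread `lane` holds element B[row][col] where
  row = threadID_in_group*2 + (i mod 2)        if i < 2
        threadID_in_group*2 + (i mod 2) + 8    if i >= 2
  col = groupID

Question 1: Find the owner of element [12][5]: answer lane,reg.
22,2

c=5→G=5  r=12→rhi=1,T=2,p=0
L=5*4+2=22  i=1*2+0=2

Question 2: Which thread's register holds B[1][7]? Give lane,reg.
28,1

c:7=>grp=7  r:1=>rB=0,tig=0,lo=1
L=7*4+0=28  i=0*2+1=1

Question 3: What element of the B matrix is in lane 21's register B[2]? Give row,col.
10,5

21: grp=5,tig=1
[2] (1*2+0+8,5) = (10,5)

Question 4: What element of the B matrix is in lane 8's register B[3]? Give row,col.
9,2

lane 8: gr=2 (8/4), th=0 (8%4)
i=3: r=0*2+1+8=9, c=gr=2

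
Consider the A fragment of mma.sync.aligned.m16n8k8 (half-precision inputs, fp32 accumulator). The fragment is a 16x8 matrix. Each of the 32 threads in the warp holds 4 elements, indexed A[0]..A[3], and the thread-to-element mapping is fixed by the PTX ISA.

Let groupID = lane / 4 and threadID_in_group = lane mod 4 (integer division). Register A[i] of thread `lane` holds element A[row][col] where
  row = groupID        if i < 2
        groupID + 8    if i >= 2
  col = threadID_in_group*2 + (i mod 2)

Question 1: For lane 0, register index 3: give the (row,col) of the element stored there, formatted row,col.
8,1

lane 0⇒0/4=0, 0 mod 4=0
i=3  r:0+8⇒8  c:2·0+1⇒1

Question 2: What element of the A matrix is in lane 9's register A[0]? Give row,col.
L=9→G=9>>2=2, T=9&3=1
[0]→row 2+0=2  col 1·2+0=2

2,2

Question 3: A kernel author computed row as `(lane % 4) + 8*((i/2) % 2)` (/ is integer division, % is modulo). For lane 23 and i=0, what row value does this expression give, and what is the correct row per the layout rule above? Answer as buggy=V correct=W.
buggy=3 correct=5

`(lane % 4) + 8*((i/2) % 2)`[23,0]→3
23: G=5,T=3
[0] (5+0,3*2+0) = (5,6)
row: 3 vs 5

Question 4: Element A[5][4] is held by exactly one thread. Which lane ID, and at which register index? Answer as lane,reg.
22,0

r: 5->gid=5,r8=0  c: 4->tid=2,i&1=0
L=5*4+2=22  i=0*2+0=0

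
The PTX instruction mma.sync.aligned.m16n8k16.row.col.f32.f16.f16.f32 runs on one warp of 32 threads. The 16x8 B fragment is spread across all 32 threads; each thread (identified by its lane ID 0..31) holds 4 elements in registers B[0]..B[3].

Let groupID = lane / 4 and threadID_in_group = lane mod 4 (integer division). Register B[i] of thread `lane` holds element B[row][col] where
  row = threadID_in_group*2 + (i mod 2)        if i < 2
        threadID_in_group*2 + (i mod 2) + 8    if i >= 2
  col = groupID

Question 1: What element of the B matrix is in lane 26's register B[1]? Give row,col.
26: gid=6,tid=2
[1] (2*2+1+0,6) = (5,6)

5,6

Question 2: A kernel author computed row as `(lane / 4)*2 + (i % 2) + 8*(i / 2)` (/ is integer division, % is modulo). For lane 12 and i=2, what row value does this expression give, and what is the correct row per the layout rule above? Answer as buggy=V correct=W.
buggy=14 correct=8

`(lane / 4)*2 + (i % 2) + 8*(i / 2)`[12,2]->14
12: g=3,t=0
[2] (0*2+0+8,3) = (8,3)
row: 14 vs 8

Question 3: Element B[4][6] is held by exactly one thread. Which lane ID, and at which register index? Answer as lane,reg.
26,0

c=6⇒gr=6  r=4⇒Rb=0,th=2,odd=0
L=6*4+2=26  i=0*2+0=0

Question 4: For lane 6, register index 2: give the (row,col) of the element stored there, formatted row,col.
12,1

lane 6=>6/4=1, 6 mod 4=2
i=2  r:2·2+0+8=>12  c:1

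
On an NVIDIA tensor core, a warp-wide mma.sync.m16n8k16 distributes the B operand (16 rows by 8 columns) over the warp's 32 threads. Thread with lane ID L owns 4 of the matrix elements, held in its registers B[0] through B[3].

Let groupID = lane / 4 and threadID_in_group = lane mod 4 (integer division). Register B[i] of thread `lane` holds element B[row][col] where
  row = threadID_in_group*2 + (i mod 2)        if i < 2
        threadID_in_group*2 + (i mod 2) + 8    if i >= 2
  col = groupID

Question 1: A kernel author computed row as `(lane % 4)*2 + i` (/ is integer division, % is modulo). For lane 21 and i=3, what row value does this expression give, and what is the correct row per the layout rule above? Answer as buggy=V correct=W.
buggy=5 correct=11

`(lane % 4)*2 + i`[21,3]=>5
L=21=>grp=21>>2=5, tig=21&3=1
[3]=>row 1·2+1+8=11  col grp=5
row: 5 vs 11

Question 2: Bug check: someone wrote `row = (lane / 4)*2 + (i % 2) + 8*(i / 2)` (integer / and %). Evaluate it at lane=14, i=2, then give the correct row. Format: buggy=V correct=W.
buggy=14 correct=12

`(lane / 4)*2 + (i % 2) + 8*(i / 2)`[14,2]->14
lane 14->14/4=3, 14 mod 4=2
i=2  r:2·2+0+8->12  c:3
row: 14 vs 12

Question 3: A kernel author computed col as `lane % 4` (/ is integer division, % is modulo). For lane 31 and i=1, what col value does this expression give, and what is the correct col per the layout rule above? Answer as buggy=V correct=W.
buggy=3 correct=7

`lane % 4`[31,1]⇒3
lane 31⇒31/4=7, 31 mod 4=3
i=1  r:2·3+1+0⇒7  c:7
col: 3 vs 7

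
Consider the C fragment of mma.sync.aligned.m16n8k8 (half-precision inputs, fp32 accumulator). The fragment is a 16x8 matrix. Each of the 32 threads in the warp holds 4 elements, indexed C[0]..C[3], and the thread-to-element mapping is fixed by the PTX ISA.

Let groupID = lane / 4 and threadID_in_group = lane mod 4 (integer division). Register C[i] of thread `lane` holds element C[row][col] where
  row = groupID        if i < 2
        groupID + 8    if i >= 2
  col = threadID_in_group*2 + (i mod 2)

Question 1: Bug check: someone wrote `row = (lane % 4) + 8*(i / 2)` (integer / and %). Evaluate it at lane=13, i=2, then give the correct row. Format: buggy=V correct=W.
`(lane % 4) + 8*(i / 2)`[13,2]=>9
L=13=>grp=13>>2=3, tig=13&3=1
[2]=>row 3+8=11  col 1·2+0=2
row: 9 vs 11

buggy=9 correct=11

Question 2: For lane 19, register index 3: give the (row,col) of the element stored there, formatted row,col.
12,7

19: grp=4,tig=3
[3] (4+8,3*2+1) = (12,7)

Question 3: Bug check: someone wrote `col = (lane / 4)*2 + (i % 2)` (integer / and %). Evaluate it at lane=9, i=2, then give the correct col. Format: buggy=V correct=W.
`(lane / 4)*2 + (i % 2)`[9,2]->4
lane 9: g=2 (9/4), t=1 (9%4)
i=2: r=2+8=10, c=1*2+0=2
col: 4 vs 2

buggy=4 correct=2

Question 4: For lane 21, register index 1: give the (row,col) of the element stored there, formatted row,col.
5,3

lane 21: gid=5 (21/4), tid=1 (21%4)
i=1: r=5+0=5, c=1*2+1=3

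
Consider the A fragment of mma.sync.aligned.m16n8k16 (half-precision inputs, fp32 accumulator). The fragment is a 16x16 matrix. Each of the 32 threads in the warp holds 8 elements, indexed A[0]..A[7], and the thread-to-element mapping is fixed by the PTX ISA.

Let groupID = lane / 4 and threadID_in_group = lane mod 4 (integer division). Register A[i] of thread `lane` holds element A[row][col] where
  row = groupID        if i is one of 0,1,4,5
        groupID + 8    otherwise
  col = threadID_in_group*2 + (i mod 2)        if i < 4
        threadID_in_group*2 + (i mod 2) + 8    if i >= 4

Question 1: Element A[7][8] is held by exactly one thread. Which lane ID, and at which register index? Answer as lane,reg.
r=7→G=7,rhi=0  c=8→chi=1,T=0,p=0
L=7*4+0=28  i=1*4+0*2+0=4

28,4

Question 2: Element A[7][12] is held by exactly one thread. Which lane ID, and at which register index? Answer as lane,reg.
r=7⇒gr=7,Rb=0  c=12⇒Cb=1,th=2,odd=0
L=7*4+2=30  i=1*4+0*2+0=4

30,4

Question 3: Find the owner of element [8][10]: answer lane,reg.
r=8->g=0,rb=1  c=10->cb=1,t=1,b0=0
L=0*4+1=1  i=1*4+1*2+0=6

1,6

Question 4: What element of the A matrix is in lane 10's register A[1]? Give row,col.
10: gr=2,th=2
[1] (2+0,2*2+1+0) = (2,5)

2,5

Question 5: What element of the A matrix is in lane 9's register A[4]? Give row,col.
L=9⇒gr=9>>2=2, th=9&3=1
[4]⇒row 2+0=2  col 1·2+0+8=10

2,10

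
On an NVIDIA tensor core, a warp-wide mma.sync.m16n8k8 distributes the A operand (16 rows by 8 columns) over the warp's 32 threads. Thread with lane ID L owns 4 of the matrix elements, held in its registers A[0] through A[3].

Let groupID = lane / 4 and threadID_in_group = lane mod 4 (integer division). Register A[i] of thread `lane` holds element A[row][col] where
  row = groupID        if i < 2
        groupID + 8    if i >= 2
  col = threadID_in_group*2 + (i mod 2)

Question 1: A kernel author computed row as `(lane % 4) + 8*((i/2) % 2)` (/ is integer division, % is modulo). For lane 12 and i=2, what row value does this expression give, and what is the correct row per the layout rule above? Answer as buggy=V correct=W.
`(lane % 4) + 8*((i/2) % 2)`[12,2]→8
lane 12: G=3 (12/4), T=0 (12%4)
i=2: r=3+8=11, c=0*2+0=0
row: 8 vs 11

buggy=8 correct=11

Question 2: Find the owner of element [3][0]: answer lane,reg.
r: 3->gid=3,r8=0  c: 0->tid=0,i&1=0
L=3*4+0=12  i=0*2+0=0

12,0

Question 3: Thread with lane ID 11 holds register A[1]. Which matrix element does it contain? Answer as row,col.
L=11=>grp=11>>2=2, tig=11&3=3
[1]=>row 2+0=2  col 3·2+1=7

2,7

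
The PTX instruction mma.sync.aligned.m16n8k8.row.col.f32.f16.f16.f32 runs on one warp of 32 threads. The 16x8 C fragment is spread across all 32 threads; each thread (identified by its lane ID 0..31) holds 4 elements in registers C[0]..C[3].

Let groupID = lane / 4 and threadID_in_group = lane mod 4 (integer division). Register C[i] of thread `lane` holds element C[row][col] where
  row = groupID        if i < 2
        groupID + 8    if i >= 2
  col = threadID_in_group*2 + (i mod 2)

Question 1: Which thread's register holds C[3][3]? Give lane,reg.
r=3⇒gr=3,Rb=0  c=3⇒th=1,odd=1
L=3*4+1=13  i=0*2+1=1

13,1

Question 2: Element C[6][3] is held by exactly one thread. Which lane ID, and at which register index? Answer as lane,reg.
25,1

r=6→G=6,rhi=0  c=3→T=1,p=1
L=6*4+1=25  i=0*2+1=1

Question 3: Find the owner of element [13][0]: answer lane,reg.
20,2

r=13⇒gr=5,Rb=1  c=0⇒th=0,odd=0
L=5*4+0=20  i=1*2+0=2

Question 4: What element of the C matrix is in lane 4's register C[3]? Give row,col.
4: grp=1,tig=0
[3] (1+8,0*2+1) = (9,1)

9,1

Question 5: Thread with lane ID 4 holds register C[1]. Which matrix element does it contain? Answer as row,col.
L=4⇒gr=4>>2=1, th=4&3=0
[1]⇒row 1+0=1  col 0·2+1=1

1,1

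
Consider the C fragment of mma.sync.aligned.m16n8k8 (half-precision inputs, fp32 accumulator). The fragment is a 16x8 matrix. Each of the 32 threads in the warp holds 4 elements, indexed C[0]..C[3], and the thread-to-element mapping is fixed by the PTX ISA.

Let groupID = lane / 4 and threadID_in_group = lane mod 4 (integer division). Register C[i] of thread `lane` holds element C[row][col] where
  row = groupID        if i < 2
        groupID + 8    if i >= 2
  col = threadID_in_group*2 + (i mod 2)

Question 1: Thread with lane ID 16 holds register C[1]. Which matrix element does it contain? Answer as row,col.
4,1

lane 16=>16/4=4, 16 mod 4=0
i=1  r:4+0=>4  c:2·0+1=>1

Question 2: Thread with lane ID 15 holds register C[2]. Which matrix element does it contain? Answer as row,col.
lane 15: G=3 (15/4), T=3 (15%4)
i=2: r=3+8=11, c=3*2+0=6

11,6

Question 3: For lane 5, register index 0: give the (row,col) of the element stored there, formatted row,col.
1,2

lane 5: gr=1 (5/4), th=1 (5%4)
i=0: r=1+0=1, c=1*2+0=2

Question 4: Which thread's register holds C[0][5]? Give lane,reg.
2,1

r=0->g=0,rb=0  c=5->t=2,b0=1
L=0*4+2=2  i=0*2+1=1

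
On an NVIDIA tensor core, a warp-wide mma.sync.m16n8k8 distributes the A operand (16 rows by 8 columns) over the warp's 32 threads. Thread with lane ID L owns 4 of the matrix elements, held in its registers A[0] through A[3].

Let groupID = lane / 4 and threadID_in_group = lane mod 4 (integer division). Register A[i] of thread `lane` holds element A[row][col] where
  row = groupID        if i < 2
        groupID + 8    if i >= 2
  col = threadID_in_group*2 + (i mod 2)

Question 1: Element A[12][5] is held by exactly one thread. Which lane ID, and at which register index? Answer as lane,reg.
18,3

r:12=>grp=4,rB=1  c:5=>tig=2,lo=1
L=4*4+2=18  i=1*2+1=3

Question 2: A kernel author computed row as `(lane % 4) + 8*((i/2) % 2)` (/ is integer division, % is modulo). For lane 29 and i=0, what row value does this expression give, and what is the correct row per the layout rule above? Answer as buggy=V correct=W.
`(lane % 4) + 8*((i/2) % 2)`[29,0]->1
L=29->gid=29>>2=7, tid=29&3=1
[0]->row 7+0=7  col 1·2+0=2
row: 1 vs 7

buggy=1 correct=7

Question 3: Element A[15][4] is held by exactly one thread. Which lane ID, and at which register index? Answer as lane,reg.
r=15->g=7,rb=1  c=4->t=2,b0=0
L=7*4+2=30  i=1*2+0=2

30,2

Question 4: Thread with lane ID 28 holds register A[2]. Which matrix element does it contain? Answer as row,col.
lane 28: g=7 (28/4), t=0 (28%4)
i=2: r=7+8=15, c=0*2+0=0

15,0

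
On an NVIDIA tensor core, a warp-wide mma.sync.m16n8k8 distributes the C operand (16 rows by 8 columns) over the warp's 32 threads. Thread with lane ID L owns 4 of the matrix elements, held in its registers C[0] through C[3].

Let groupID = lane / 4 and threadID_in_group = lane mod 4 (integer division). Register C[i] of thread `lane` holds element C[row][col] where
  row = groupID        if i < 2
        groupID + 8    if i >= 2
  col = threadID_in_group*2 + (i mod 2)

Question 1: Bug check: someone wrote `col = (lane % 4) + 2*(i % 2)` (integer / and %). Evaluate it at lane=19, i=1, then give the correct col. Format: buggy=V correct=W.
buggy=5 correct=7

`(lane % 4) + 2*(i % 2)`[19,1]⇒5
lane 19: gr=4 (19/4), th=3 (19%4)
i=1: r=4+0=4, c=3*2+1=7
col: 5 vs 7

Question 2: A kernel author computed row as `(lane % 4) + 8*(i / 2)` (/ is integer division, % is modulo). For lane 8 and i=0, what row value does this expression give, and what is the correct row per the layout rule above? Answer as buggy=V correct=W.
buggy=0 correct=2

`(lane % 4) + 8*(i / 2)`[8,0]=>0
L=8=>grp=8>>2=2, tig=8&3=0
[0]=>row 2+0=2  col 0·2+0=0
row: 0 vs 2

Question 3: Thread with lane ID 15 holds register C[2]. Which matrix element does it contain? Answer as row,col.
lane 15=>15/4=3, 15 mod 4=3
i=2  r:3+8=>11  c:2·3+0=>6

11,6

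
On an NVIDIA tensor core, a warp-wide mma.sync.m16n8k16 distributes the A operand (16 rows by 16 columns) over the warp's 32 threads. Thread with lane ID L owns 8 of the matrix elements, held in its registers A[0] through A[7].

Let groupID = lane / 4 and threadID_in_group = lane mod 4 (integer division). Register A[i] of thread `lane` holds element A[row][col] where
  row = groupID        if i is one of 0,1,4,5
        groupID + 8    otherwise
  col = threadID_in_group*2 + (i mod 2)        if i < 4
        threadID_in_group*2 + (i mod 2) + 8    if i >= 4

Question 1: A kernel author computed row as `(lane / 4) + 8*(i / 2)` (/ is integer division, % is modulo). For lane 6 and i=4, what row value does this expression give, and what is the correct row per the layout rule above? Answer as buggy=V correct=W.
buggy=17 correct=1

`(lane / 4) + 8*(i / 2)`[6,4]=>17
lane 6=>6/4=1, 6 mod 4=2
i=4  r:1+0=>1  c:2·2+0+8=>12
row: 17 vs 1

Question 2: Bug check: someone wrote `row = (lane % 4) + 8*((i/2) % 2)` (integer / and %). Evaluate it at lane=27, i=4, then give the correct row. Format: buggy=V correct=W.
buggy=3 correct=6

`(lane % 4) + 8*((i/2) % 2)`[27,4]->3
lane 27: gid=6 (27/4), tid=3 (27%4)
i=4: r=6+0=6, c=3*2+0+8=14
row: 3 vs 6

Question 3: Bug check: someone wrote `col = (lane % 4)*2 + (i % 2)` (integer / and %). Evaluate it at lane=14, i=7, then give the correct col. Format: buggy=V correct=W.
`(lane % 4)*2 + (i % 2)`[14,7]⇒5
lane 14⇒14/4=3, 14 mod 4=2
i=7  r:3+8⇒11  c:2·2+1+8⇒13
col: 5 vs 13

buggy=5 correct=13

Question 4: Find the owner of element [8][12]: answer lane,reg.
r=8->g=0,rb=1  c=12->cb=1,t=2,b0=0
L=0*4+2=2  i=1*4+1*2+0=6

2,6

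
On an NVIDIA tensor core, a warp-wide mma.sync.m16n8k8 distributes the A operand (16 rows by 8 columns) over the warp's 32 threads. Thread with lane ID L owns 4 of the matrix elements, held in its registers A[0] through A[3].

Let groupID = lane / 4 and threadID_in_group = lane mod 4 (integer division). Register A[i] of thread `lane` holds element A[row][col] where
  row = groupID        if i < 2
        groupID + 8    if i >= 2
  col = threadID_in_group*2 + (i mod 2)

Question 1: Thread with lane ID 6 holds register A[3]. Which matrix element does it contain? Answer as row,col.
lane 6→6/4=1, 6 mod 4=2
i=3  r:1+8→9  c:2·2+1→5

9,5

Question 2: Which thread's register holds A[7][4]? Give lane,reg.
r:7=>grp=7,rB=0  c:4=>tig=2,lo=0
L=7*4+2=30  i=0*2+0=0

30,0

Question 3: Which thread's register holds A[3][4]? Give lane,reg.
14,0

r=3⇒gr=3,Rb=0  c=4⇒th=2,odd=0
L=3*4+2=14  i=0*2+0=0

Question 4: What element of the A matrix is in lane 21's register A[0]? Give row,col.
lane 21: G=5 (21/4), T=1 (21%4)
i=0: r=5+0=5, c=1*2+0=2

5,2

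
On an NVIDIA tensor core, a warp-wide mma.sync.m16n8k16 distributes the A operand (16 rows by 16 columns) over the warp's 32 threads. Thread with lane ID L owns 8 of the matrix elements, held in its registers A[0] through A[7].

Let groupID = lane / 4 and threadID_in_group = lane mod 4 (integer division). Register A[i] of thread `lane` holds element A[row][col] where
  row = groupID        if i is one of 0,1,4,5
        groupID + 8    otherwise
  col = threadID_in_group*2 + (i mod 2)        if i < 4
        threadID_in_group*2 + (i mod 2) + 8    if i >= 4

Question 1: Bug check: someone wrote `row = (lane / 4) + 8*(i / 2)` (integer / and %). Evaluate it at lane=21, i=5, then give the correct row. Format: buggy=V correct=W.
buggy=21 correct=5

`(lane / 4) + 8*(i / 2)`[21,5]⇒21
lane 21: gr=5 (21/4), th=1 (21%4)
i=5: r=5+0=5, c=1*2+1+8=11
row: 21 vs 5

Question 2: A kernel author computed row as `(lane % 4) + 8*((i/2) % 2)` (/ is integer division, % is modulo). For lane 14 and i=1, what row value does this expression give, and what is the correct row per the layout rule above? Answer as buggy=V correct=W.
buggy=2 correct=3

`(lane % 4) + 8*((i/2) % 2)`[14,1]⇒2
14: gr=3,th=2
[1] (3+0,2*2+1+0) = (3,5)
row: 2 vs 3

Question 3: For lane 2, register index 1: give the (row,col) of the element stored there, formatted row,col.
lane 2: grp=0 (2/4), tig=2 (2%4)
i=1: r=0+0=0, c=2*2+1+0=5

0,5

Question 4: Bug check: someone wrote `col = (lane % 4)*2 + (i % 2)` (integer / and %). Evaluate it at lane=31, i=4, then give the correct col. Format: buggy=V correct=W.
buggy=6 correct=14

`(lane % 4)*2 + (i % 2)`[31,4]→6
lane 31→31/4=7, 31 mod 4=3
i=4  r:7+0→7  c:2·3+0+8→14
col: 6 vs 14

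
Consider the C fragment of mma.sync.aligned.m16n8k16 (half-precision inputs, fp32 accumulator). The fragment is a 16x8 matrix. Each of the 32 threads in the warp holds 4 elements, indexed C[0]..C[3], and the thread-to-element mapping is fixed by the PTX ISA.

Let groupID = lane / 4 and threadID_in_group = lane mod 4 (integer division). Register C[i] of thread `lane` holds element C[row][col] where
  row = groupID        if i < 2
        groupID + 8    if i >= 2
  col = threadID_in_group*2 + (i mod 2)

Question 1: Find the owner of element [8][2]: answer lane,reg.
1,2

r=8→G=0,rhi=1  c=2→T=1,p=0
L=0*4+1=1  i=1*2+0=2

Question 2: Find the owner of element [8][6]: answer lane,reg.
r=8⇒gr=0,Rb=1  c=6⇒th=3,odd=0
L=0*4+3=3  i=1*2+0=2

3,2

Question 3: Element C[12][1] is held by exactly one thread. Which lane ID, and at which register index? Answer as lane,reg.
r=12→G=4,rhi=1  c=1→T=0,p=1
L=4*4+0=16  i=1*2+1=3

16,3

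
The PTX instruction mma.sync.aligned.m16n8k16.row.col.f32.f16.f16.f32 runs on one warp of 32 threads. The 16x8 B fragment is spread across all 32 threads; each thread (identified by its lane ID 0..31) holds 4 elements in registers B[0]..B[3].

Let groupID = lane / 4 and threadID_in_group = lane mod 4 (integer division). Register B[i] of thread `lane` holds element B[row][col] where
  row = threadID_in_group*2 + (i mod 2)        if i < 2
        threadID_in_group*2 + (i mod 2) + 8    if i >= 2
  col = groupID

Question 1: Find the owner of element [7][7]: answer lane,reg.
c:7=>grp=7  r:7=>rB=0,tig=3,lo=1
L=7*4+3=31  i=0*2+1=1

31,1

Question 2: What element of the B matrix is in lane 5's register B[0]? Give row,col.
2,1

lane 5: grp=1 (5/4), tig=1 (5%4)
i=0: r=1*2+0+0=2, c=grp=1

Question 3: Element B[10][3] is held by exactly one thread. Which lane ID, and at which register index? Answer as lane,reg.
13,2

c=3→G=3  r=10→rhi=1,T=1,p=0
L=3*4+1=13  i=1*2+0=2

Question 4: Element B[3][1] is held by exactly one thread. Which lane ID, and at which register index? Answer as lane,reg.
c=1→G=1  r=3→rhi=0,T=1,p=1
L=1*4+1=5  i=0*2+1=1

5,1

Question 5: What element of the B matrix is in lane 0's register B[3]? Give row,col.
lane 0: grp=0 (0/4), tig=0 (0%4)
i=3: r=0*2+1+8=9, c=grp=0

9,0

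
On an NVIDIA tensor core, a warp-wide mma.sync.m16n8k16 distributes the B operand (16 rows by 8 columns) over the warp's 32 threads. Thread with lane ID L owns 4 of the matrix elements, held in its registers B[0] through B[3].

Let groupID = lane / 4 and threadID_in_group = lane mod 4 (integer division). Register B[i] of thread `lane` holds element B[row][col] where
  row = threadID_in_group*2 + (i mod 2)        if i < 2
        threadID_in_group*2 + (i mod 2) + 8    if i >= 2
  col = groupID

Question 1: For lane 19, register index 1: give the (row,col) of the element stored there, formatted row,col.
19: grp=4,tig=3
[1] (3*2+1+0,4) = (7,4)

7,4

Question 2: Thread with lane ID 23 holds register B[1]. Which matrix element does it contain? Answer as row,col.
23: grp=5,tig=3
[1] (3*2+1+0,5) = (7,5)

7,5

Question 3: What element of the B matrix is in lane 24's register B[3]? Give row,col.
24: grp=6,tig=0
[3] (0*2+1+8,6) = (9,6)

9,6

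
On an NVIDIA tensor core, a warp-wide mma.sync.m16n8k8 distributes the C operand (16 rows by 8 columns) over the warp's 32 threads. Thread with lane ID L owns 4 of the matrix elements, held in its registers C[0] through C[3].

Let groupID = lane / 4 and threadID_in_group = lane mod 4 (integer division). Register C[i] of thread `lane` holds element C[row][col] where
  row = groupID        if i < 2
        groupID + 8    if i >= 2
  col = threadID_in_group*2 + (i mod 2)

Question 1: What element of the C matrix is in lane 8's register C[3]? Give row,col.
10,1

lane 8->8/4=2, 8 mod 4=0
i=3  r:2+8->10  c:2·0+1->1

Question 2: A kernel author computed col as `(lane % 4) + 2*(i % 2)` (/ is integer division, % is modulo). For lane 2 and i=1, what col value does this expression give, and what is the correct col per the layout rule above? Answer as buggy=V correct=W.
`(lane % 4) + 2*(i % 2)`[2,1]->4
L=2->gid=2>>2=0, tid=2&3=2
[1]->row 0+0=0  col 2·2+1=5
col: 4 vs 5

buggy=4 correct=5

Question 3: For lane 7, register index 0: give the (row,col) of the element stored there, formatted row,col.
1,6

7: grp=1,tig=3
[0] (1+0,3*2+0) = (1,6)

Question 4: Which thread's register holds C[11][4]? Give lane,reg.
14,2

r: 11->gid=3,r8=1  c: 4->tid=2,i&1=0
L=3*4+2=14  i=1*2+0=2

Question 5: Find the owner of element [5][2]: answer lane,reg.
r:5=>grp=5,rB=0  c:2=>tig=1,lo=0
L=5*4+1=21  i=0*2+0=0

21,0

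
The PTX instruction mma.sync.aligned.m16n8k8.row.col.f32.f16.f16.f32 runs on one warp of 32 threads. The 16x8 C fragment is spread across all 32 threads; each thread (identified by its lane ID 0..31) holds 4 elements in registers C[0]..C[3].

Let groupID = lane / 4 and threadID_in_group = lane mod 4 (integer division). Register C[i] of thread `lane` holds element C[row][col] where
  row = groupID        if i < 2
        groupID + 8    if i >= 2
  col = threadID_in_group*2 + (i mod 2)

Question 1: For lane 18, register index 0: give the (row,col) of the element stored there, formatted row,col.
4,4

18: gid=4,tid=2
[0] (4+0,2*2+0) = (4,4)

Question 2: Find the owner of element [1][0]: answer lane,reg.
4,0

r:1=>grp=1,rB=0  c:0=>tig=0,lo=0
L=1*4+0=4  i=0*2+0=0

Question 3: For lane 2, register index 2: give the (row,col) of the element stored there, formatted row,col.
8,4

2: gid=0,tid=2
[2] (0+8,2*2+0) = (8,4)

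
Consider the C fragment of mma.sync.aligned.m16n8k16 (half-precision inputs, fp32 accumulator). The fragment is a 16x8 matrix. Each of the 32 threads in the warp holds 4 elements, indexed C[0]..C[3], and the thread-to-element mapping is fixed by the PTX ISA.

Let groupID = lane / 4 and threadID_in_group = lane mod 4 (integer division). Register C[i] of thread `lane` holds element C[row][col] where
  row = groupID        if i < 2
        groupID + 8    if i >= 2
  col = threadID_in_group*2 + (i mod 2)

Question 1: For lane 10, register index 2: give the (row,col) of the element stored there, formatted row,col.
L=10→G=10>>2=2, T=10&3=2
[2]→row 2+8=10  col 2·2+0=4

10,4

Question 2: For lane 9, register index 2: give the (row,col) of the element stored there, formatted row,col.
9: gid=2,tid=1
[2] (2+8,1*2+0) = (10,2)

10,2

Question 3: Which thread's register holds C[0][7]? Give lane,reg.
3,1

r=0⇒gr=0,Rb=0  c=7⇒th=3,odd=1
L=0*4+3=3  i=0*2+1=1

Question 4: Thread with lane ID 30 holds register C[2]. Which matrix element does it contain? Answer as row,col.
30: gid=7,tid=2
[2] (7+8,2*2+0) = (15,4)

15,4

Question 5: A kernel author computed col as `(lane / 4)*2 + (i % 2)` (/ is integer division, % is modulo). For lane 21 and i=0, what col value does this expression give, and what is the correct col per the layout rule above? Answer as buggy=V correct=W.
`(lane / 4)*2 + (i % 2)`[21,0]→10
21: G=5,T=1
[0] (5+0,1*2+0) = (5,2)
col: 10 vs 2

buggy=10 correct=2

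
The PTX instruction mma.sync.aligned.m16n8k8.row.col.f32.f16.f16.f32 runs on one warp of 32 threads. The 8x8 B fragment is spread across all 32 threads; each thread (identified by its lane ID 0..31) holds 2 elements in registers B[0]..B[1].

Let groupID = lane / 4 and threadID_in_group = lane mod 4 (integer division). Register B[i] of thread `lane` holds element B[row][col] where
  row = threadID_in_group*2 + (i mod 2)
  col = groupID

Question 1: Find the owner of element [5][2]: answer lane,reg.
c:2=>grp=2  r:5=>tig=2,lo=1
L=2*4+2=10  i=1=1

10,1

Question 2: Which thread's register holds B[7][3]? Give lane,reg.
15,1

c:3=>grp=3  r:7=>tig=3,lo=1
L=3*4+3=15  i=1=1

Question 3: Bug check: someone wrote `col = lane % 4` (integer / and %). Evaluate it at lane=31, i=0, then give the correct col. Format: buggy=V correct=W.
buggy=3 correct=7

`lane % 4`[31,0]->3
L=31->g=31>>2=7, t=31&3=3
[0]->row 3·2+0=6  col g=7
col: 3 vs 7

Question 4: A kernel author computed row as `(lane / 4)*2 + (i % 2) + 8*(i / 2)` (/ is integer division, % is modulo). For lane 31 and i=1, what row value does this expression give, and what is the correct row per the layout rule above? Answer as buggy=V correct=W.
`(lane / 4)*2 + (i % 2) + 8*(i / 2)`[31,1]⇒15
lane 31: gr=7 (31/4), th=3 (31%4)
i=1: r=3*2+1=7, c=gr=7
row: 15 vs 7

buggy=15 correct=7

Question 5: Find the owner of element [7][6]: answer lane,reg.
27,1

c: 6->gid=6  r: 7->tid=3,i&1=1
L=6*4+3=27  i=1=1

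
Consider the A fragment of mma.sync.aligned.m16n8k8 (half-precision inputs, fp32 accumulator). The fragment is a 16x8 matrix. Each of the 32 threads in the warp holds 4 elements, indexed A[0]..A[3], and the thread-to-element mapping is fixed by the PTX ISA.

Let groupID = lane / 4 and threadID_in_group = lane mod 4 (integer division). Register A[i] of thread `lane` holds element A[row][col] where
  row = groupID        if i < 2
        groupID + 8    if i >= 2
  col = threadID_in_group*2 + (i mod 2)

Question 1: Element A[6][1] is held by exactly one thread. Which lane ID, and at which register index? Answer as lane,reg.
24,1

r:6=>grp=6,rB=0  c:1=>tig=0,lo=1
L=6*4+0=24  i=0*2+1=1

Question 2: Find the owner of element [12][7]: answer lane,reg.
r:12=>grp=4,rB=1  c:7=>tig=3,lo=1
L=4*4+3=19  i=1*2+1=3

19,3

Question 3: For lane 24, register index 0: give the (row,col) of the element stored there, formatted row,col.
6,0

lane 24: gid=6 (24/4), tid=0 (24%4)
i=0: r=6+0=6, c=0*2+0=0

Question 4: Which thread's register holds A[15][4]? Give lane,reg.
30,2

r:15=>grp=7,rB=1  c:4=>tig=2,lo=0
L=7*4+2=30  i=1*2+0=2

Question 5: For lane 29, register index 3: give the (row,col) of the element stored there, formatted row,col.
29: gr=7,th=1
[3] (7+8,1*2+1) = (15,3)

15,3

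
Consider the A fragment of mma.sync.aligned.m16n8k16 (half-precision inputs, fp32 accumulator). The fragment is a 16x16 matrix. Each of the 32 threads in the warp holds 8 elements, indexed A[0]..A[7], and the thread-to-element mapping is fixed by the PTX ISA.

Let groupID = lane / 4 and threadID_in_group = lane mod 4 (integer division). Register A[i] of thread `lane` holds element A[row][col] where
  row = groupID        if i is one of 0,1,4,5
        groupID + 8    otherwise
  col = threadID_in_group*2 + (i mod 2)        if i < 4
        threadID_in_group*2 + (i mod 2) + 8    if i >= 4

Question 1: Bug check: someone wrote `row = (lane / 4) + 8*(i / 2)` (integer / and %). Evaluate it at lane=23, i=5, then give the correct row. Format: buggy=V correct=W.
`(lane / 4) + 8*(i / 2)`[23,5]=>21
lane 23: grp=5 (23/4), tig=3 (23%4)
i=5: r=5+0=5, c=3*2+1+8=15
row: 21 vs 5

buggy=21 correct=5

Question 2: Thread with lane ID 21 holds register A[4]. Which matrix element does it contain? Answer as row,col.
5,10

lane 21⇒21/4=5, 21 mod 4=1
i=4  r:5+0⇒5  c:2·1+0+8⇒10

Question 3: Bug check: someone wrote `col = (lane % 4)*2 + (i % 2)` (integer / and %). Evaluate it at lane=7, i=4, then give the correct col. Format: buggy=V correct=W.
`(lane % 4)*2 + (i % 2)`[7,4]⇒6
lane 7: gr=1 (7/4), th=3 (7%4)
i=4: r=1+0=1, c=3*2+0+8=14
col: 6 vs 14

buggy=6 correct=14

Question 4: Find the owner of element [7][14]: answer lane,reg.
r:7=>grp=7,rB=0  c:14=>cB=1,tig=3,lo=0
L=7*4+3=31  i=1*4+0*2+0=4

31,4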